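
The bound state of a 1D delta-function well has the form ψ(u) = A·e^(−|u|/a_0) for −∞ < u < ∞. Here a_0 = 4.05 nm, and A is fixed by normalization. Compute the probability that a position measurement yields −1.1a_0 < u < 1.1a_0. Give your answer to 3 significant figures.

P ≈ 0.889

The probability is P = ∫ |ψ|² du over [−1.1a_0, 1.1a_0].
With A² fixed by ∫|ψ|² = 1, i.e. A² = (a_0)^(−1), substitute and integrate.
By symmetry take twice the u ≥ 0 contribution in numerator and denominator; the 2's cancel. Substituting t = u/a_0, A² and the length scale cancel in the ratio: P = ∫_{0}^{1.1} e^(-2·t) dt / ∫_{0}^{∞} e^(-2·t) dt.
With ∫ e^(-2·t) dt = -e^(-2·t)/2 + C, the region integral is 1/2 - e^(-11/5)/2 and the full one is 1/2.
Taking the ratio, P = 0.8892.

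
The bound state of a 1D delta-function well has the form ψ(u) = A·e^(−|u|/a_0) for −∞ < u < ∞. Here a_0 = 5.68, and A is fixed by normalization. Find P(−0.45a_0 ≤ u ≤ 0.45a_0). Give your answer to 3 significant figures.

|ψ|² is the probability density, so P = ∫_{−0.45a_0}^{0.45a_0} |ψ|² du.
The normalization integral ∫|ψ|²du over the whole domain equals a_0·A², and A² cancels in the ratio.
Both integrals are even about u = 0, so only the u ≥ 0 halves are needed (the factors of 2 cancel). Let t = u/a_0; then A² and the length scale cancel, so P = ∫_{0}^{0.45} e^(-2·t) dt ÷ ∫_{0}^{∞} e^(-2·t) dt.
With ∫ e^(-2·t) dt = -e^(-2·t)/2 + C, the region integral is 1/2 - e^(-9/10)/2 and the full one is 1/2.
Evaluating gives P = 0.5934.

P ≈ 0.593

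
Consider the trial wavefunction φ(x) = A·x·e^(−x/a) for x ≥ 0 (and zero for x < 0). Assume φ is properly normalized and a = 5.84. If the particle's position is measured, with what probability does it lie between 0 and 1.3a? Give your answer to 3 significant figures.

P ≈ 0.482

|φ|² is the probability density, so P = ∫_{0}^{1.3a} |φ|² dx.
With A² fixed by ∫|φ|² = 1, i.e. A² = (a^3/4)^(−1), substitute and integrate.
Let u = x/a; then A² and the length scale cancel, so P = ∫_{0}^{1.3} u^2·e^(-2·u) du ÷ ∫_{0}^{∞} u^2·e^(-2·u) du.
Using ∫ u^2·e^(-2·u) du = -(2·u^2 + 2·u + 1)·e^(-2·u)/4, the numerator is 1/4 - 349·e^(-13/5)/200 and the denominator is 1/4.
Taking the ratio, P = 0.4816.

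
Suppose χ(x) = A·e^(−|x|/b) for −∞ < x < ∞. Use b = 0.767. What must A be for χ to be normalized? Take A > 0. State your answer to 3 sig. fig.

A ≈ 1.14

Normalization requires ∫|χ|² dx = 1, integrated from −∞ to ∞.
With χ = A·e^(−|x|/b), the integral evaluates to A²·[b].
Hence A² = 1/[b].
With b = 0.767: A² = 1.304 and A = 1.142.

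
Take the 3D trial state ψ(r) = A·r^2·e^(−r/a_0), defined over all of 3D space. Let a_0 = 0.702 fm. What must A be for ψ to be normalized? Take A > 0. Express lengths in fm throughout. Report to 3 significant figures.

A ≈ 0.410 fm^(-7/2)

We need A² ∫|f|² 4πr² dr = 1, taking the integral from 0 to ∞.
(Spherical symmetry: dV = 4πr² dr.)
Using ∫₀^∞ rⁿ e^(−αr) dr = n!/αⁿ⁺¹, with ψ = A·r^2·e^(−r/a_0), the integral evaluates to A²·[45·π·a_0^7/2].
Setting this equal to 1 gives A² = 1/(45·π·a_0^7/2).
Substituting a_0 = 0.702 gives A² = 0.1684, so A = 0.4103.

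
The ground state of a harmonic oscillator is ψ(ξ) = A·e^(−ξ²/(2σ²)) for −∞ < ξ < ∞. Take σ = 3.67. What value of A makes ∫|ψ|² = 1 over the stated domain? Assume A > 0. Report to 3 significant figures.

A ≈ 0.392

Normalization requires ∫|ψ|² dξ = 1, integrated from −∞ to ∞.
Carrying out the integral gives A² · √(π)·σ.
Hence A² = 1/[√(π)·σ].
Substituting σ = 3.67 gives A² = 0.1537, so A = 0.3921.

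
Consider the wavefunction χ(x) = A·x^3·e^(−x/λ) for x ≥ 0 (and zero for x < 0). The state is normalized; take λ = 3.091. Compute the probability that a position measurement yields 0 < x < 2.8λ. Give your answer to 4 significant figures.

P ≈ 0.3297

P = ∫_{0}^{2.8λ} |χ(x)|² dx.
The normalization integral ∫|χ|²dx over the whole domain equals 45·λ^7/8·A², and A² cancels in the ratio.
Let u = x/λ; then A² and the length scale cancel, so P = ∫_{0}^{2.8} u^6·e^(-2·u) du ÷ ∫_{0}^{∞} u^6·e^(-2·u) du.
With ∫ u^6·e^(-2·u) du = -(4·u^6 + 12·u^5 + 30·u^4 + 60·u^3 + 90·u^2 + 90·u + 45)·e^(-2·u)/8 + C, the region integral is ≈ 1.85480 and the full one is 45/8.
The result is P = 0.32974.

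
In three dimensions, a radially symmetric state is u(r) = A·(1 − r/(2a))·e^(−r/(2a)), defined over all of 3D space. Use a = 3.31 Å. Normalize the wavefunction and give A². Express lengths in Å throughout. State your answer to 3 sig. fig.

Normalization requires ∫|u|² 4πr² dr = 1, integrated from 0 to ∞.
Using ∫₀^∞ rⁿ e^(−αr) dr = n!/αⁿ⁺¹, the integral (without the A² prefactor) comes out to 8·π·a^3.
So A² = (8·π·a^3)^(−1).
With a = 3.31: A² = 0.001097 and A = 0.03312.

A^2 ≈ 0.00110 Å^(-3)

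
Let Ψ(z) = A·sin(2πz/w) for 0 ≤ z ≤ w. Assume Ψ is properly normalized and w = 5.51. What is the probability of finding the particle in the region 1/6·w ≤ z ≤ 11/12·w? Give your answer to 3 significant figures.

The probability is P = ∫ |Ψ|² dz over [1/6·w, 11/12·w].
The normalization integral ∫|Ψ|²dz over the whole domain equals w/2·A², and A² cancels in the ratio.
Let u = z/w; then A² and the length scale cancel, so P = ∫_{1/6}^{11/12} sin(2·π·u)^2 du ÷ ∫_{0}^{1} sin(2·π·u)^2 du.
With ∫ sin(2·π·u)^2 du = u/2 - sin(4·π·u)/(8·π) + C, the region integral is √(3)/(8·π) + 3/8 and the full one is 1/2.
The result is P = (√(3) + 3·π)/(4·π).

P ≈ 0.888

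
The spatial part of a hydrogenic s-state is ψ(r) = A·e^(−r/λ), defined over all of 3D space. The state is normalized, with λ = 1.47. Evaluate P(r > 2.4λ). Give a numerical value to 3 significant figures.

With dV = 4πr²dr, the probability is ∫|ψ|² dV over r > 2.4λ.
A² is fixed by ∫₀^∞ 4πr²|ψ|² dr = 1, i.e. A² = (π·λ^3)^(−1).
In terms of u = r/λ (A², 4π and the length scale all cancel between numerator and denominator), P = [∫_{2.4}^{∞} u^2·e^(-2·u) du] / [∫_{0}^{∞} u^2·e^(-2·u) du].
With ∫ u^2·e^(-2·u) du = -(2·u^2 + 2·u + 1)·e^(-2·u)/4 + C, the region integral is 433·e^(-24/5)/100 and the full one is 1/4.
This evaluates to P = 0.1425.

P ≈ 0.143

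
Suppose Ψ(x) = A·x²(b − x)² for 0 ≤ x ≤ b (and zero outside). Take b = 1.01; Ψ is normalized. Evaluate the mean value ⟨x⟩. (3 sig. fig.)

⟨x⟩ = ∫ x |Ψ|² dx over the full domain.
Since the A² factors cancel between numerator and denominator, ⟨x⟩ = b/2.
With b = 1.01, ⟨x⟩ = 0.5050.

⟨x⟩ ≈ 0.505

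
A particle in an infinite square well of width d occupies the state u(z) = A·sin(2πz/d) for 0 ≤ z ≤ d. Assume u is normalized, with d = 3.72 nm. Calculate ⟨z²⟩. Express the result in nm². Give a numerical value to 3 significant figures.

⟨z^2⟩ ≈ 4.44 nm^2

The expectation value is the |u|²-weighted average of z^2: ∫ z^2|u|² dz.
The ratio of the moment integral to the normalization integral gives ⟨z²⟩ = -d^2/(8·π^2) + d^2/3.
With d = 3.72, ⟨z^2⟩ = 4.438.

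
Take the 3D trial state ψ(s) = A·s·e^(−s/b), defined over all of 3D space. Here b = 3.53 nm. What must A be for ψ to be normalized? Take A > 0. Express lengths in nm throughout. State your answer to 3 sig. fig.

A ≈ 0.0139 nm^(-5/2)

We need A² ∫|f|² 4πs² ds = 1, taking the integral from 0 to ∞.
With ∫₀^∞ s^4 e^(−αs) ds = 4!/α^5, ∫|ψ|² 4πs² ds = A²·(3·π·b^5).
Setting this equal to 1 gives A² = 1/(3·π·b^5).
Plugging in b = 3.53 yields A = 0.01391.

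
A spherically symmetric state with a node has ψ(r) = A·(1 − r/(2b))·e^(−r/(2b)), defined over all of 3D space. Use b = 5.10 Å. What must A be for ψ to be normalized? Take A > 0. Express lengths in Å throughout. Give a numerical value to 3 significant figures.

A ≈ 0.0173 Å^(-3/2)

The normalization condition is ∫|ψ|² 4πr² dr = 1 from 0 to ∞.
In 3D with spherical symmetry the volume element is 4πr² dr.
With ∫₀^∞ r^4 e^(−αr) dr = 4!/α^5, the integral (without the A² prefactor) comes out to 8·π·b^3.
Setting this equal to 1 gives A² = 1/(8·π·b^3).
Substituting b = 5.10 gives A² = 0.0003000, so A = 0.01732.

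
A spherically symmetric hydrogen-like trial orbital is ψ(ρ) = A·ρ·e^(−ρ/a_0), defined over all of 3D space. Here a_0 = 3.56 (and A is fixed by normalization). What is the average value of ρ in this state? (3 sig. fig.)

⟨ρ⟩ ≈ 8.90

The expectation value is the |ψ|²-weighted average of ρ: ∫ ρ|ψ|² 4πρ² dρ.
Recall ∫₀^∞ ρ^m e^(−ρ/β) dρ = m!·β^(m+1), evaluating both integrals, ⟨ρ⟩ = 5·a_0/2.
Putting a_0 = 3.56 gives 8.900.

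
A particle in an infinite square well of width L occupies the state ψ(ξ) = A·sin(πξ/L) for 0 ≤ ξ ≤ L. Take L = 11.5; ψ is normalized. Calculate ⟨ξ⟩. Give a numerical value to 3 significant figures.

⟨ξ⟩ ≈ 5.75

By definition ⟨ξ⟩ = ∫ ξ |ψ(ξ)|² dξ.
Using sin²θ = (1 − cos 2θ)/2, evaluating both integrals, ⟨ξ⟩ = L/2.
Putting L = 11.5 gives 5.750.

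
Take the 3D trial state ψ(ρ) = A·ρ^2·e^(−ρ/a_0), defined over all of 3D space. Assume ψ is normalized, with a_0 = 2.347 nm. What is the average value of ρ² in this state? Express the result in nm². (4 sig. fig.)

⟨ρ^2⟩ ≈ 77.12 nm^2

⟨ρ²⟩ = ∫ ρ^2 |ψ|² 4πρ² dρ over the full domain.
Evaluating both integrals, ⟨ρ²⟩ = 14·a_0^2.
Putting a_0 = 2.347 gives 77.118.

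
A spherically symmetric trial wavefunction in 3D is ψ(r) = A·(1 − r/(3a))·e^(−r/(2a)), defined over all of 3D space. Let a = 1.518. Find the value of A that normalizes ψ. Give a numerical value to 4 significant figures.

Normalization requires ∫|ψ|² 4πr² dr = 1, integrated from 0 to ∞.
(Spherical symmetry: dV = 4πr² dr.)
The integral (without the A² prefactor) comes out to 8·π·a^3/3.
With a = 1.518: A² = 0.034124 and A = 0.18473.

A ≈ 0.1847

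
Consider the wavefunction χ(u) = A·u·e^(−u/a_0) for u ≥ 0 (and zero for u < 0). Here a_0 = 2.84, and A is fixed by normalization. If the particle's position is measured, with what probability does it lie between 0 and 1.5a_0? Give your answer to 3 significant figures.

P ≈ 0.577

P = ∫_{0}^{1.5a_0} |χ(u)|² du.
With A² fixed by ∫|χ|² = 1, i.e. A² = (a_0^3/4)^(−1), substitute and integrate.
Let t = u/a_0; then A² and the length scale cancel, so P = ∫_{0}^{1.5} t^2·e^(-2·t) dt ÷ ∫_{0}^{∞} t^2·e^(-2·t) dt.
With ∫ t^2·e^(-2·t) dt = -(2·t^2 + 2·t + 1)·e^(-2·t)/4 + C, the region integral is 1/4 - 17·e^(-3)/8 and the full one is 1/4.
This works out to P = 0.5768.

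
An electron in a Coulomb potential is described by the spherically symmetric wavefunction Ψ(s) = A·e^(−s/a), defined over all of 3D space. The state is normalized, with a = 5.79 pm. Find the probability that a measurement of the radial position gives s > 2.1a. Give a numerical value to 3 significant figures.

P ≈ 0.210

P = ∫ |Ψ|² 4πs² ds over s > 2.1a.
Normalization gives A² = 1/(π·a^3).
Substituting u = s/a, A², 4π and the length scale all cancel in the ratio: P = ∫_{2.1}^{∞} u^2·e^(-2·u) du / ∫_{0}^{∞} u^2·e^(-2·u) du.
Using ∫ u^2·e^(-2·u) du = -(2·u^2 + 2·u + 1)·e^(-2·u)/4, the numerator is 701·e^(-21/5)/200 and the denominator is 1/4.
The region integral divided by the full integral gives P = 0.2102.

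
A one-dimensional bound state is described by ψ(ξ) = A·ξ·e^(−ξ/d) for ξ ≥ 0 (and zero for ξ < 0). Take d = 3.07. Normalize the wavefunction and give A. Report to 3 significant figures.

A ≈ 0.372

The normalization condition is ∫|ψ|² dξ = 1 from 0 to ∞.
The integral (without the A² prefactor) comes out to d^3/4.
Hence A² = 1/[d^3/4].
Plugging in d = 3.07 yields A = 0.3718.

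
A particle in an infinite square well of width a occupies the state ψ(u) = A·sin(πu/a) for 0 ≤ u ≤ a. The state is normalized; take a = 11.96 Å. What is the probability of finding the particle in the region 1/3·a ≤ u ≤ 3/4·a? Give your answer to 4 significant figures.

The probability is P = ∫ |ψ|² du over [1/3·a, 3/4·a].
The normalization integral ∫|ψ|²du over the whole domain equals a/2·A², and A² cancels in the ratio.
Let t = u/a; then A² and the length scale cancel, so P = ∫_{1/3}^{3/4} sin(π·t)^2 dt ÷ ∫_{0}^{1} sin(π·t)^2 dt.
An antiderivative of sin(π·t)^2 is t/2 - sin(2·π·t)/(4·π); evaluating from 1/3 to 3/4 gives √(3)/(8·π) + 1/(4·π) + 5/24, while the full integral is 1/2.
Taking the ratio, P = (3·√(3) + 6 + 5·π)/(12·π).

P ≈ 0.7137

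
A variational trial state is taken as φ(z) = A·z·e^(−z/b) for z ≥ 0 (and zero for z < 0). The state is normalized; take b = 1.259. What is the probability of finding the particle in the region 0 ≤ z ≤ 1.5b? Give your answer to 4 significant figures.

P ≈ 0.5768

|φ|² is the probability density, so P = ∫_{0}^{1.5b} |φ|² dz.
Since A² = 1/(b^3/4), this is the region integral divided by the full normalization integral.
Let u = z/b; then A² and the length scale cancel, so P = ∫_{0}^{1.5} u^2·e^(-2·u) du ÷ ∫_{0}^{∞} u^2·e^(-2·u) du.
An antiderivative of u^2·e^(-2·u) is -(2·u^2 + 2·u + 1)·e^(-2·u)/4; evaluating from 0 to 1.5 gives 1/4 - 17·e^(-3)/8, while the full integral is 1/4.
Evaluating gives P = 0.57681.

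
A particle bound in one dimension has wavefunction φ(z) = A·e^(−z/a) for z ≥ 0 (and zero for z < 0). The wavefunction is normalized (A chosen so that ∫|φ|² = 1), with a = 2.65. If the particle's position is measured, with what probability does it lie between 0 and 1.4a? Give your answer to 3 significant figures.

|φ|² is the probability density, so P = ∫_{0}^{1.4a} |φ|² dz.
The normalization integral ∫|φ|²dz over the whole domain equals a/2·A², and A² cancels in the ratio.
Let u = z/a; then A² and the length scale cancel, so P = ∫_{0}^{1.4} e^(-2·u) du ÷ ∫_{0}^{∞} e^(-2·u) du.
Using ∫ e^(-2·u) du = -e^(-2·u)/2, the numerator is 1/2 - e^(-14/5)/2 and the denominator is 1/2.
Evaluating gives P = 0.9392.

P ≈ 0.939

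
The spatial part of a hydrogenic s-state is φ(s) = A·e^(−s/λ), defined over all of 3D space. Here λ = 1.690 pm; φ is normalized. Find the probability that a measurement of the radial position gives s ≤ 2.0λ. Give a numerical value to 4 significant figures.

P ≈ 0.7619

Integrate the radial probability density 4πs²|φ|² over s ≤ 2.0λ.
A² is fixed by ∫₀^∞ 4πs²|φ|² ds = 1, i.e. A² = (π·λ^3)^(−1).
Let u = s/λ; then A², 4π and the length scale all cancel, so P = ∫_{0}^{2.0} u^2·e^(-2·u) du ÷ ∫_{0}^{∞} u^2·e^(-2·u) du.
With ∫ u^2·e^(-2·u) du = -(2·u^2 + 2·u + 1)·e^(-2·u)/4 + C, the region integral is 1/4 - 13·e^(-4)/4 and the full one is 1/4.
This evaluates to P = 0.76190.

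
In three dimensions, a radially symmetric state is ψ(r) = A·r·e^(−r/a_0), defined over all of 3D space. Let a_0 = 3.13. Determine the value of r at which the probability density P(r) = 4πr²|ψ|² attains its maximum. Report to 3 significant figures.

Differentiate P(r) = 4πr²|ψ|² with respect to r and set to zero.
Solving yields r = 2·a_0.
With a_0 = 3.13, the most probable radial distance is 6.260.

r ≈ 6.26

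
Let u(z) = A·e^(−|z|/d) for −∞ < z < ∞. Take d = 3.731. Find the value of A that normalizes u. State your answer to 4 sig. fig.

A ≈ 0.5177

Require ∫ |u|² dz = 1 over the whole domain.
Using ∫₀^∞ zⁿ e^(−αz) dz = n!/αⁿ⁺¹, with u = A·e^(−|z|/d), the integral evaluates to A²·[d].
Substituting d = 3.731 gives A² = 0.26802, so A = 0.51771.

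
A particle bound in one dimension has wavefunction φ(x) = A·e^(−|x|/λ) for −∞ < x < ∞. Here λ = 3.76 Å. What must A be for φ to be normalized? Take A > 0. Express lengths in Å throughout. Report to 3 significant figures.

A ≈ 0.516 Å^(-1/2)

We need A² ∫|f|² dx = 1, taking the integral from −∞ to ∞.
With ∫₀^∞ x^0 e^(−αx) dx = 0!/α^1, carrying out the integral gives A² · λ.
Setting this equal to 1 gives A² = 1/(λ).
With λ = 3.76: A² = 0.2660 and A = 0.5157.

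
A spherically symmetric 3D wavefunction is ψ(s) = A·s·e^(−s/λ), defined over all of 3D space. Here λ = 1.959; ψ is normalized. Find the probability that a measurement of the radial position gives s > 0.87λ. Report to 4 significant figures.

P ≈ 0.9678

P = ∫ |ψ|² 4πs² ds over s > 0.87λ.
Normalization gives A² = 1/(3·π·λ^5).
Let u = s/λ; then A², 4π and the length scale all cancel, so P = ∫_{0.87}^{∞} u^4·e^(-2·u) du ÷ ∫_{0}^{∞} u^4·e^(-2·u) du.
With ∫ u^4·e^(-2·u) du = -(u^4/2 + u^3 + 3·u^2/2 + 3·u/2 + 3/4)·e^(-2·u) + C, the region integral is ≈ 0.725830 and the full one is 3/4.
This evaluates to P = 0.96777.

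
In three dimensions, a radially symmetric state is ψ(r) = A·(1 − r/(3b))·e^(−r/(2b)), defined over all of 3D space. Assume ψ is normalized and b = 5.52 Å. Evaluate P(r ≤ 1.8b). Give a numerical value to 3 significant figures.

P = ∫ |ψ|² 4πr² dr over r ≤ 1.8b.
The full normalization integral is A²·[8·π·b^3/3] = 1, fixing A².
Substituting u = r/b, A², 4π and the length scale all cancel in the ratio: P = ∫_{0}^{1.8} u^2·(1 - u/3)^2·e^(-u) du / ∫_{0}^{∞} u^2·(1 - u/3)^2·e^(-u) du.
With ∫ u^2·(1 - u/3)^2·e^(-u) du = (-u^4 + 2·u^3 - 3·u^2 - 6·u - 6)·e^(-u)/9 + C, the region integral is 2/3 - 5282·e^(-9/5)/1875 and the full one is 2/3.
Taking the ratio yields P = 0.3015.

P ≈ 0.302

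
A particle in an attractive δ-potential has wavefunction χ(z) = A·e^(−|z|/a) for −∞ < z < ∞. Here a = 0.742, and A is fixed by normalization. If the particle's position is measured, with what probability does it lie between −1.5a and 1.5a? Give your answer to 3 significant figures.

P ≈ 0.950

|χ|² is the probability density, so P = ∫_{−1.5a}^{1.5a} |χ|² dz.
Since A² = 1/(a), this is the region integral divided by the full normalization integral.
Both integrals are even about z = 0, so only the z ≥ 0 halves are needed (the factors of 2 cancel). Let u = z/a; then A² and the length scale cancel, so P = ∫_{0}^{1.5} e^(-2·u) du ÷ ∫_{0}^{∞} e^(-2·u) du.
With ∫ e^(-2·u) du = -e^(-2·u)/2 + C, the region integral is 1/2 - e^(-3)/2 and the full one is 1/2.
The result is P = 0.9502.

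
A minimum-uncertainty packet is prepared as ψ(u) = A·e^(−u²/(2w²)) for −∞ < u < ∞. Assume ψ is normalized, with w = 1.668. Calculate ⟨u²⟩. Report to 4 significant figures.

By definition ⟨u²⟩ = ∫ u^2 |ψ(u)|² du.
Differentiating ∫e^(−αu²) du = √(π/α) under α to get the higher moments, since the A² factors cancel between numerator and denominator, ⟨u²⟩ = w^2/2.
Putting w = 1.668 gives 1.3911.

⟨u^2⟩ ≈ 1.391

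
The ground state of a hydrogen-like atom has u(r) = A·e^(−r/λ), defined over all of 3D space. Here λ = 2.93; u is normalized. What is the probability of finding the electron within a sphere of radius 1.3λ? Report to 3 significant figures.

Integrate the radial probability density 4πr²|u|² over r ≤ 1.3λ.
A² is fixed by ∫₀^∞ 4πr²|u|² dr = 1, i.e. A² = (π·λ^3)^(−1).
In terms of t = r/λ (A², 4π and the length scale all cancel between numerator and denominator), P = [∫_{0}^{1.3} t^2·e^(-2·t) dt] / [∫_{0}^{∞} t^2·e^(-2·t) dt].
Using ∫ t^2·e^(-2·t) dt = -(2·t^2 + 2·t + 1)·e^(-2·t)/4, the numerator is 1/4 - 349·e^(-13/5)/200 and the denominator is 1/4.
This evaluates to P = 0.4816.

P ≈ 0.482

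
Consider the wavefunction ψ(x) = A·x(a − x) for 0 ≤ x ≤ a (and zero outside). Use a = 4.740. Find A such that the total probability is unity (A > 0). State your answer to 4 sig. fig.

The normalization condition is ∫|ψ|² dx = 1 from 0 to a.
Expanding the polynomial and integrating term by term, ∫|ψ|² dx = A²·(a^5/30).
So A² = (a^5/30)^(−1).
Substituting a = 4.740 gives A² = 0.012538, so A = 0.11197.

A ≈ 0.1120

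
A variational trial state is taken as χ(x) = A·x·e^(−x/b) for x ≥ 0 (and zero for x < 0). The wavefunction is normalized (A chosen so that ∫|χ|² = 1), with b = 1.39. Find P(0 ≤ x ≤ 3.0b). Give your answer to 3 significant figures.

The probability is P = ∫ |χ|² dx over [0, 3.0b].
Since A² = 1/(b^3/4), this is the region integral divided by the full normalization integral.
Substituting u = x/b, A² and the length scale cancel in the ratio: P = ∫_{0}^{3.0} u^2·e^(-2·u) du / ∫_{0}^{∞} u^2·e^(-2·u) du.
Using ∫ u^2·e^(-2·u) du = -(2·u^2 + 2·u + 1)·e^(-2·u)/4, the numerator is 1/4 - 25·e^(-6)/4 and the denominator is 1/4.
This works out to P = 0.9380.

P ≈ 0.938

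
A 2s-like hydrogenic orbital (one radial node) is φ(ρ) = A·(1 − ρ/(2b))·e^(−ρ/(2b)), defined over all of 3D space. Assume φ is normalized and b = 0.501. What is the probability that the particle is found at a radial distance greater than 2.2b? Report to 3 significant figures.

P ≈ 0.947

With dV = 4πρ²dρ, the probability is ∫|φ|² dV over ρ > 2.2b.
Normalization gives A² = 1/(8·π·b^3).
Let u = ρ/b; then A², 4π and the length scale all cancel, so P = ∫_{2.2}^{∞} u^2·(1 - u/2)^2·e^(-u) du ÷ ∫_{0}^{∞} u^2·(1 - u/2)^2·e^(-u) du.
An antiderivative of u^2·(1 - u/2)^2·e^(-u) is -(u^4/4 + u^2 + 2·u + 2)·e^(-u); evaluating from 2.2 to ∞ gives ≈ 1.8943, while the full integral is 2.
Taking the ratio yields P = 0.9472.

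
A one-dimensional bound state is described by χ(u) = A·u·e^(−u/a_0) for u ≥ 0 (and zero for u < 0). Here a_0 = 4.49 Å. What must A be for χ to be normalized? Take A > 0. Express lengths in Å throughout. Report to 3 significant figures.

Normalization requires ∫|χ|² du = 1, integrated from 0 to ∞.
Carrying out the integral gives A² · a_0^3/4.
Setting this equal to 1 gives A² = 1/(a_0^3/4).
Plugging in a_0 = 4.49 yields A = 0.2102.

A ≈ 0.210 Å^(-3/2)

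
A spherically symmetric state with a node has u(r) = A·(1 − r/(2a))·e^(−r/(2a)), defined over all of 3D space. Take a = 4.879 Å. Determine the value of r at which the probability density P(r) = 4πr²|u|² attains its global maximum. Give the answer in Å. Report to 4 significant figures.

The maximum of P(r) = 4πr²|u|² occurs where its derivative vanishes.
Solving yields r = a·(√(5) + 3).
With a = 4.879, the most probable radial distance is 25.547 Å.

r ≈ 25.55 Å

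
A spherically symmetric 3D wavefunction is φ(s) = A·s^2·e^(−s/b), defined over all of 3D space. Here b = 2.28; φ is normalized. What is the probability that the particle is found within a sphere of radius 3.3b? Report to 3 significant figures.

P ≈ 0.489

P = ∫ |φ|² 4πs² ds over s ≤ 3.3b.
A² is fixed by ∫₀^∞ 4πs²|φ|² ds = 1, i.e. A² = (45·π·b^7/2)^(−1).
Substituting u = s/b, A², 4π and the length scale all cancel in the ratio: P = ∫_{0}^{3.3} u^6·e^(-2·u) du / ∫_{0}^{∞} u^6·e^(-2·u) du.
Using ∫ u^6·e^(-2·u) du = -(4·u^6 + 12·u^5 + 30·u^4 + 60·u^3 + 90·u^2 + 90·u + 45)·e^(-2·u)/8, the numerator is ≈ 2.7515 and the denominator is 45/8.
Taking the ratio yields P = 0.4892.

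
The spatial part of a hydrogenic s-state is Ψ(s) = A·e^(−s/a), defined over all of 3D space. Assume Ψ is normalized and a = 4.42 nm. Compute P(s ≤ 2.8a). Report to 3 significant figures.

With dV = 4πs²ds, the probability is ∫|Ψ|² dV over s ≤ 2.8a.
A² is fixed by ∫₀^∞ 4πs²|Ψ|² ds = 1, i.e. A² = (π·a^3)^(−1).
Substituting u = s/a, A², 4π and the length scale all cancel in the ratio: P = ∫_{0}^{2.8} u^2·e^(-2·u) du / ∫_{0}^{∞} u^2·e^(-2·u) du.
An antiderivative of u^2·e^(-2·u) is -(2·u^2 + 2·u + 1)·e^(-2·u)/4; evaluating from 0 to 2.8 gives 1/4 - 557·e^(-28/5)/100, while the full integral is 1/4.
The region integral divided by the full integral gives P = 0.9176.

P ≈ 0.918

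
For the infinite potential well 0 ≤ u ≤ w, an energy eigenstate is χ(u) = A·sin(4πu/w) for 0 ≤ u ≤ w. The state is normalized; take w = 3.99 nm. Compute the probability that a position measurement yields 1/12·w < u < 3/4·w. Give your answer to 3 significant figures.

P ≈ 0.701

|χ|² is the probability density, so P = ∫_{1/12·w}^{3/4·w} |χ|² du.
Since A² = 1/(w/2), this is the region integral divided by the full normalization integral.
Substituting t = u/w, A² and the length scale cancel in the ratio: P = ∫_{1/12}^{3/4} sin(4·π·t)^2 dt / ∫_{0}^{1} sin(4·π·t)^2 dt.
With ∫ sin(4·π·t)^2 dt = t/2 - sin(4·π·t)·cos(4·π·t)/(8·π) + C, the region integral is √(3)/(32·π) + 1/3 and the full one is 1/2.
The result is P = √(3)/(16·π) + 2/3.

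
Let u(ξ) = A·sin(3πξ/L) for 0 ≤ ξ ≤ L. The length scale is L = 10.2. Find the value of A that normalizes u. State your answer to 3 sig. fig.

The normalization condition is ∫|u|² dξ = 1 from 0 to L.
Using sin²θ = (1 − cos 2θ)/2, carrying out the integral gives A² · L/2.
So A² = (L/2)^(−1).
With L = 10.2: A² = 0.1961 and A = 0.4428.

A ≈ 0.443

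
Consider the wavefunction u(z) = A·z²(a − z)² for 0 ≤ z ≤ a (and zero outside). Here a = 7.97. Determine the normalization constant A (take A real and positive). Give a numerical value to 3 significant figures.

A ≈ 0.00220

Require ∫ |u|² dz = 1 over the whole domain.
∫|u|² dz = A²·(a^9/630).
Hence A² = 1/[a^9/630].
With a = 7.97: A² = 0.000004855 and A = 0.002203.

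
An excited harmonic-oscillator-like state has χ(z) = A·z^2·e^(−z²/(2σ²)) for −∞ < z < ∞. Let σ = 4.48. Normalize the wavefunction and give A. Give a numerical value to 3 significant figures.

A ≈ 0.0204

Normalization requires ∫|χ|² dz = 1, integrated from −∞ to ∞.
With ∫_{−∞}^{∞} z^(2m) e^(−αz²) dz = (2m−1)!!·√π / (2^m α^(m+1/2)), ∫|χ|² dz = A²·(3·√(π)·σ^5/4).
So A² = (3·√(π)·σ^5/4)^(−1).
Plugging in σ = 4.48 yields A = 0.02042.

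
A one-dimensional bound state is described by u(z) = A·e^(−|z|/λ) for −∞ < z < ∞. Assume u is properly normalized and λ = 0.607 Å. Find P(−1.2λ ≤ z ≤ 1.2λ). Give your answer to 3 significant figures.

P = ∫_{−1.2λ}^{1.2λ} |u(z)|² dz.
With A² fixed by ∫|u|² = 1, i.e. A² = (λ)^(−1), substitute and integrate.
Both integrals are even about z = 0, so only the z ≥ 0 halves are needed (the factors of 2 cancel). In terms of t = z/λ (A² and the length scale cancel between numerator and denominator), P = [∫_{0}^{1.2} e^(-2·t) dt] / [∫_{0}^{∞} e^(-2·t) dt].
An antiderivative of e^(-2·t) is -e^(-2·t)/2; evaluating from 0 to 1.2 gives 1/2 - e^(-12/5)/2, while the full integral is 1/2.
This works out to P = 0.9093.

P ≈ 0.909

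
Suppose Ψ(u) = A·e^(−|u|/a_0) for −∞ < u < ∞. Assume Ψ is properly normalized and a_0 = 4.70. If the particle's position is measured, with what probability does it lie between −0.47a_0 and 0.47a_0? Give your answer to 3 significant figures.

P ≈ 0.609

|Ψ|² is the probability density, so P = ∫_{−0.47a_0}^{0.47a_0} |Ψ|² du.
Since A² = 1/(a_0), this is the region integral divided by the full normalization integral.
Both integrals are even about u = 0, so only the u ≥ 0 halves are needed (the factors of 2 cancel). Let t = u/a_0; then A² and the length scale cancel, so P = ∫_{0}^{0.47} e^(-2·t) dt ÷ ∫_{0}^{∞} e^(-2·t) dt.
With ∫ e^(-2·t) dt = -e^(-2·t)/2 + C, the region integral is 1/2 - e^(-47/50)/2 and the full one is 1/2.
Evaluating gives P = 0.6094.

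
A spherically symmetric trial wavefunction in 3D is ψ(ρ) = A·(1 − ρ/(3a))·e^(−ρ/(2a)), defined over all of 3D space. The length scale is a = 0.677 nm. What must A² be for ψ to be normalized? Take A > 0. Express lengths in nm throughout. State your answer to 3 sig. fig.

Normalization requires ∫|ψ|² 4πρ² dρ = 1, integrated from 0 to ∞.
In 3D with spherical symmetry the volume element is 4πρ² dρ.
Using ∫₀^∞ ρⁿ e^(−αρ) dρ = n!/αⁿ⁺¹, ∫|ψ|² 4πρ² dρ = A²·(8·π·a^3/3).
Hence A² = 1/[8·π·a^3/3].
Plugging in a = 0.677 yields A = 0.6202.

A^2 ≈ 0.385 nm^(-3)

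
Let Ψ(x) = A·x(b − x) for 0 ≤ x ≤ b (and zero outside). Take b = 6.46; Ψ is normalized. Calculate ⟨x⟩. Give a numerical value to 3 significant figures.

By definition ⟨x⟩ = ∫ x |Ψ(x)|² dx.
Expanding the polynomial and integrating term by term, since the A² factors cancel between numerator and denominator, ⟨x⟩ = b/2.
Putting b = 6.46 gives 3.230.

⟨x⟩ ≈ 3.23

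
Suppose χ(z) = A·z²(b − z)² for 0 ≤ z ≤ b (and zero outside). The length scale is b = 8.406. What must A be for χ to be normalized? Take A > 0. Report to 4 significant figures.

A ≈ 0.001734

Normalization requires ∫|χ|² dz = 1, integrated from 0 to b.
Expanding the polynomial and integrating term by term, with χ = A·z²(b − z)², the integral evaluates to A²·[b^9/630].
Substituting b = 8.406 gives A² = 0.0000030063, so A = 0.0017339.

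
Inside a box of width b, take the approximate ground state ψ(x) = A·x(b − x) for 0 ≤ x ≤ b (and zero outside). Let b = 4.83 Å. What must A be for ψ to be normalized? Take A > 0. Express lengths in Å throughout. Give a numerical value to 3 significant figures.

Require ∫ |ψ|² dx = 1 over the whole domain.
Carrying out the integral gives A² · b^5/30.
Plugging in b = 4.83 yields A = 0.1068.

A ≈ 0.107 Å^(-5/2)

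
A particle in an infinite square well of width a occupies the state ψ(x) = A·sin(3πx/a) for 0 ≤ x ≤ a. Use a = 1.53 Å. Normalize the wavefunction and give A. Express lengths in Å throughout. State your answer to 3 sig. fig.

The normalization condition is ∫|ψ|² dx = 1 from 0 to a.
Carrying out the integral gives A² · a/2.
So A² = (a/2)^(−1).
Substituting a = 1.53 gives A² = 1.307, so A = 1.143.

A ≈ 1.14 Å^(-1/2)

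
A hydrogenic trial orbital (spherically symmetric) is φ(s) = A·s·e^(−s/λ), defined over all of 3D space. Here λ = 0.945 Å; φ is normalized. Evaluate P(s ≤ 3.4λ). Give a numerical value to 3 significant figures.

Integrate the radial probability density 4πs²|φ|² over s ≤ 3.4λ.
Normalization gives A² = 1/(3·π·λ^5).
In terms of u = s/λ (A², 4π and the length scale all cancel between numerator and denominator), P = [∫_{0}^{3.4} u^4·e^(-2·u) du] / [∫_{0}^{∞} u^4·e^(-2·u) du].
An antiderivative of u^4·e^(-2·u) is -(u^4/2 + u^3 + 3·u^2/2 + 3·u/2 + 3/4)·e^(-2·u); evaluating from 0 to 3.4 gives ≈ 0.60598, while the full integral is 3/4.
Taking the ratio yields P = 0.8080.

P ≈ 0.808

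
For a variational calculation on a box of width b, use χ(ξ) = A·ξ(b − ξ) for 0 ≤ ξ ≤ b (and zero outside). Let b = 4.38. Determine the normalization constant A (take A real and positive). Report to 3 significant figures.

A ≈ 0.136

Require ∫ |χ|² dξ = 1 over the whole domain.
Expanding the polynomial and integrating term by term, carrying out the integral gives A² · b^5/30.
Hence A² = 1/[b^5/30].
Substituting b = 4.38 gives A² = 0.01861, so A = 0.1364.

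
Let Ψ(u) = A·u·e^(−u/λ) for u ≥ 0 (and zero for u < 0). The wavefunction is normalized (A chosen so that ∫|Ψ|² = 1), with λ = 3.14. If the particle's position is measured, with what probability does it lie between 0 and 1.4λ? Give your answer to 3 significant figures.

P ≈ 0.531

P = ∫_{0}^{1.4λ} |Ψ(u)|² du.
With A² fixed by ∫|Ψ|² = 1, i.e. A² = (λ^3/4)^(−1), substitute and integrate.
In terms of t = u/λ (A² and the length scale cancel between numerator and denominator), P = [∫_{0}^{1.4} t^2·e^(-2·t) dt] / [∫_{0}^{∞} t^2·e^(-2·t) dt].
An antiderivative of t^2·e^(-2·t) is -(2·t^2 + 2·t + 1)·e^(-2·t)/4; evaluating from 0 to 1.4 gives 1/4 - 193·e^(-14/5)/100, while the full integral is 1/4.
Evaluating gives P = 0.5305.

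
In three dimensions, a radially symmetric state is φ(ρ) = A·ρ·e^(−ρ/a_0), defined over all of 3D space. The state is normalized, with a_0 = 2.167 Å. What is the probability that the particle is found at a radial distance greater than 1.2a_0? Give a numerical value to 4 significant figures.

P = ∫ |φ|² 4πρ² dρ over ρ > 1.2a_0.
The full normalization integral is A²·[3·π·a_0^5] = 1, fixing A².
Substituting u = ρ/a_0, A², 4π and the length scale all cancel in the ratio: P = ∫_{1.2}^{∞} u^4·e^(-2·u) du / ∫_{0}^{∞} u^4·e^(-2·u) du.
An antiderivative of u^4·e^(-2·u) is -(u^4/2 + u^3 + 3·u^2/2 + 3·u/2 + 3/4)·e^(-2·u); evaluating from 1.2 to ∞ gives ≈ 0.678099, while the full integral is 3/4.
This evaluates to P = 0.90413.

P ≈ 0.9041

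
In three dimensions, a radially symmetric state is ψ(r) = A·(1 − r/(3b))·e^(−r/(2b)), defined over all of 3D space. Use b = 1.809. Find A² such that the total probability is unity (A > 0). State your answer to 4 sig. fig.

A^2 ≈ 0.02016

Normalization requires ∫|ψ|² 4πr² dr = 1, integrated from 0 to ∞.
In 3D with spherical symmetry the volume element is 4πr² dr.
Recall ∫₀^∞ r^m e^(−r/β) dr = m!·β^(m+1), with ψ = A·(1 − r/(3b))·e^(−r/(2b)), the integral evaluates to A²·[8·π·b^3/3].
Setting this equal to 1 gives A² = 1/(8·π·b^3/3).
Plugging in b = 1.809 yields A = 0.14200.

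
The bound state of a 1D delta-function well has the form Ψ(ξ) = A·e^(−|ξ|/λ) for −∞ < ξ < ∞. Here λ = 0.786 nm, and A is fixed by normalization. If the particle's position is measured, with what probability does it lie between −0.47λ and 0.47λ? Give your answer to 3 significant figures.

|Ψ|² is the probability density, so P = ∫_{−0.47λ}^{0.47λ} |Ψ|² dξ.
With A² fixed by ∫|Ψ|² = 1, i.e. A² = (λ)^(−1), substitute and integrate.
By symmetry take twice the ξ ≥ 0 contribution in numerator and denominator; the 2's cancel. Substituting u = ξ/λ, A² and the length scale cancel in the ratio: P = ∫_{0}^{0.47} e^(-2·u) du / ∫_{0}^{∞} e^(-2·u) du.
Using ∫ e^(-2·u) du = -e^(-2·u)/2, the numerator is 1/2 - e^(-47/50)/2 and the denominator is 1/2.
This works out to P = 0.6094.

P ≈ 0.609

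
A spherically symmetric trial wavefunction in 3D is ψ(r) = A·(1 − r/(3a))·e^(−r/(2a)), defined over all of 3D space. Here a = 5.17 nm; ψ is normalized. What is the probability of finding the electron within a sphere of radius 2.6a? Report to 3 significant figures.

P ≈ 0.351

With dV = 4πr²dr, the probability is ∫|ψ|² dV over r ≤ 2.6a.
The full normalization integral is A²·[8·π·a^3/3] = 1, fixing A².
Let u = r/a; then A², 4π and the length scale all cancel, so P = ∫_{0}^{2.6} u^2·(1 - u/3)^2·e^(-u) du ÷ ∫_{0}^{∞} u^2·(1 - u/3)^2·e^(-u) du.
With ∫ u^2·(1 - u/3)^2·e^(-u) du = (-u^4 + 2·u^3 - 3·u^2 - 6·u - 6)·e^(-u)/9 + C, the region integral is ≈ 0.23402 and the full one is 2/3.
This evaluates to P = 0.3510.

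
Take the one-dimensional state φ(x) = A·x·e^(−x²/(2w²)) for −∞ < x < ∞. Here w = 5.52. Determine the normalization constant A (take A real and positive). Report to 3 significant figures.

The normalization condition is ∫|φ|² dx = 1 from −∞ to ∞.
∫|φ|² dx = A²·(√(π)·w^3/2).
Setting this equal to 1 gives A² = 1/(√(π)·w^3/2).
With w = 5.52: A² = 0.006709 and A = 0.08191.

A ≈ 0.0819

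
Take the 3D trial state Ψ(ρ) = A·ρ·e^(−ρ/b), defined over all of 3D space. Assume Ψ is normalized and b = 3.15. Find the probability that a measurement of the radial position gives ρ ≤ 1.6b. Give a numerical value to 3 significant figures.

Integrate the radial probability density 4πρ²|Ψ|² over ρ ≤ 1.6b.
Normalization gives A² = 1/(3·π·b^5).
Let u = ρ/b; then A², 4π and the length scale all cancel, so P = ∫_{0}^{1.6} u^4·e^(-2·u) du ÷ ∫_{0}^{∞} u^4·e^(-2·u) du.
Using ∫ u^4·e^(-2·u) du = -(u^4/2 + u^3 + 3·u^2/2 + 3·u/2 + 3/4)·e^(-2·u), the numerator is ≈ 0.16454 and the denominator is 3/4.
This evaluates to P = 0.2194.

P ≈ 0.219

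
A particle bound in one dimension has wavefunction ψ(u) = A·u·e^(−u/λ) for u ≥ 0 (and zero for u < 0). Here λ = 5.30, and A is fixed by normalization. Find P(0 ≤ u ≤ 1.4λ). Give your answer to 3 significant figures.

The probability is P = ∫ |ψ|² du over [0, 1.4λ].
With A² fixed by ∫|ψ|² = 1, i.e. A² = (λ^3/4)^(−1), substitute and integrate.
In terms of t = u/λ (A² and the length scale cancel between numerator and denominator), P = [∫_{0}^{1.4} t^2·e^(-2·t) dt] / [∫_{0}^{∞} t^2·e^(-2·t) dt].
An antiderivative of t^2·e^(-2·t) is -(2·t^2 + 2·t + 1)·e^(-2·t)/4; evaluating from 0 to 1.4 gives 1/4 - 193·e^(-14/5)/100, while the full integral is 1/4.
Taking the ratio, P = 0.5305.

P ≈ 0.531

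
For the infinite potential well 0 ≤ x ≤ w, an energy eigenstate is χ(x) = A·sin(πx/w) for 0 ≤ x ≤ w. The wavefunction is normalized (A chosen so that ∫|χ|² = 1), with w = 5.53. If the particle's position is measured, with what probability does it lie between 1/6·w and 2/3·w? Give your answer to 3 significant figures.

The probability is P = ∫ |χ|² dx over [1/6·w, 2/3·w].
With A² fixed by ∫|χ|² = 1, i.e. A² = (w/2)^(−1), substitute and integrate.
In terms of u = x/w (A² and the length scale cancel between numerator and denominator), P = [∫_{1/6}^{2/3} sin(π·u)^2 du] / [∫_{0}^{1} sin(π·u)^2 du].
An antiderivative of sin(π·u)^2 is u/2 - sin(2·π·u)/(4·π); evaluating from 1/6 to 2/3 gives √(3)/(4·π) + 1/4, while the full integral is 1/2.
The result is P = (√(3) + π)/(2·π).

P ≈ 0.776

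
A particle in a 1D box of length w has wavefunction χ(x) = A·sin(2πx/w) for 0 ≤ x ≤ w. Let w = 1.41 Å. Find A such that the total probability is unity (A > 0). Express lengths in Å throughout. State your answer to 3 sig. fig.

A ≈ 1.19 Å^(-1/2)

Normalization requires ∫|χ|² dx = 1, integrated from 0 to w.
Carrying out the integral gives A² · w/2.
So A² = (w/2)^(−1).
Substituting w = 1.41 gives A² = 1.418, so A = 1.191.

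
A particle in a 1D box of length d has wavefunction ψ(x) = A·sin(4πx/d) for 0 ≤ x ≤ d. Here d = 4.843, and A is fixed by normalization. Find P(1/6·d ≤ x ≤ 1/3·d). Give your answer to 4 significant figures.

P ≈ 0.09775

P = ∫_{1/6·d}^{1/3·d} |ψ(x)|² dx.
The normalization integral ∫|ψ|²dx over the whole domain equals d/2·A², and A² cancels in the ratio.
Substituting u = x/d, A² and the length scale cancel in the ratio: P = ∫_{1/6}^{1/3} sin(4·π·u)^2 du / ∫_{0}^{1} sin(4·π·u)^2 du.
With ∫ sin(4·π·u)^2 du = u/2 - sin(4·π·u)·cos(4·π·u)/(8·π) + C, the region integral is -√(3)/(16·π) + 1/12 and the full one is 1/2.
The result is P = (-√(3)/8 + π/6)/π.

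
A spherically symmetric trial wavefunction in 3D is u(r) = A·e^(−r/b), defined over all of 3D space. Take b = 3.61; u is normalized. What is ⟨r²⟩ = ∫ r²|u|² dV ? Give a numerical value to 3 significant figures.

⟨r^2⟩ ≈ 39.1

The expectation value is the |u|²-weighted average of r^2: ∫ r^2|u|² 4πr² dr.
Since the A² factors cancel between numerator and denominator, ⟨r²⟩ = 3·b^2.
Putting b = 3.61 gives 39.10.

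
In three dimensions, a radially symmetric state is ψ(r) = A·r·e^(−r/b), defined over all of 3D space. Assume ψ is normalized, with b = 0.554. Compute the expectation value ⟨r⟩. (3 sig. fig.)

By definition ⟨r⟩ = ∫ r |ψ(r)|² 4πr² dr.
With ∫₀^∞ r^5 e^(−αr) dr = 5!/α^6, the ratio of the moment integral to the normalization integral gives ⟨r⟩ = 5·b/2.
With b = 0.554, ⟨r⟩ = 1.385.

⟨r⟩ ≈ 1.39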